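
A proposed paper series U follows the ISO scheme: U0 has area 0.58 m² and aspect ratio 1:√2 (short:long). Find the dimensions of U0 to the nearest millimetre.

Let the short side be w mm. Then w · w√2 = 0.58 m² = 580,000 mm².
w² = 580,000/√2, so w ≈ 640.4 mm; long side = w√2 ≈ 905.7 mm.

640 × 906 mm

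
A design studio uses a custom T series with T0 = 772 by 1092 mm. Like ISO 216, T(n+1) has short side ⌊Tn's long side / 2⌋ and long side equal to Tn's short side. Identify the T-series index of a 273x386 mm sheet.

T0: 772 × 1092 mm
T1: 546 × 772 mm
T2: 386 × 546 mm
T3: 273 × 386 mm
T4: 193 × 273 mm
→ matches T3.

T3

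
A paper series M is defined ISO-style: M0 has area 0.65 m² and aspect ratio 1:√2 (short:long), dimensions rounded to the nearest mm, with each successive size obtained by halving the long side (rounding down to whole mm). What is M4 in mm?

169 × 239 mm

Let M0's short side be w mm. w · w√2 = 0.65 m² = 650,000 mm², so w ≈ 678.0 mm and w√2 ≈ 958.8 mm → M0 = 678 × 959 mm.
M1: ⌊959/2⌋ × 678 = 479 × 678 mm
M2: ⌊678/2⌋ × 479 = 339 × 479 mm
M3: ⌊479/2⌋ × 339 = 239 × 339 mm
M4: ⌊339/2⌋ × 239 = 169 × 239 mm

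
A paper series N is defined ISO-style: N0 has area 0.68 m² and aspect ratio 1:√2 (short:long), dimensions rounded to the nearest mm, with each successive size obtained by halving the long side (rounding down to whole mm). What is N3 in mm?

Let N0's short side be w mm. w · w√2 = 0.68 m² = 680,000 mm², so w ≈ 693.4 mm and w√2 ≈ 980.6 mm → N0 = 693 × 981 mm.
N1: ⌊981/2⌋ × 693 = 490 × 693 mm
N2: ⌊693/2⌋ × 490 = 346 × 490 mm
N3: ⌊490/2⌋ × 346 = 245 × 346 mm

245 × 346 mm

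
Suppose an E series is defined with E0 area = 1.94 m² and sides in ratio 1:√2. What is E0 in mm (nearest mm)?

Let the short side be w mm. Then w · w√2 = 1.94 m² = 1,940,000 mm².
w² = 1,940,000/√2, so w ≈ 1171.2 mm; long side = w√2 ≈ 1656.4 mm.

1171 × 1656 mm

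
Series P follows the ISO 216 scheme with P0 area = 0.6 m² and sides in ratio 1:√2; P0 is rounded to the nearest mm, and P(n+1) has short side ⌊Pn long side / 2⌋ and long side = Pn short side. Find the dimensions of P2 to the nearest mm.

325 × 460 mm

Let P0's short side be w mm. w · w√2 = 0.6 m² = 600,000 mm², so w ≈ 651.4 mm and w√2 ≈ 921.2 mm → P0 = 651 × 921 mm.
P1: ⌊921/2⌋ × 651 = 460 × 651 mm
P2: ⌊651/2⌋ × 460 = 325 × 460 mm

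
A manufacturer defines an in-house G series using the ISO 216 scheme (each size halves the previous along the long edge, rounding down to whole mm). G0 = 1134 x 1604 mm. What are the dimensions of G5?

G1: ⌊1604/2⌋ × 1134 = 802 × 1134 mm
G2: ⌊1134/2⌋ × 802 = 567 × 802 mm
G3: ⌊802/2⌋ × 567 = 401 × 567 mm
G4: ⌊567/2⌋ × 401 = 283 × 401 mm
G5: ⌊401/2⌋ × 283 = 200 × 283 mm

200 × 283 mm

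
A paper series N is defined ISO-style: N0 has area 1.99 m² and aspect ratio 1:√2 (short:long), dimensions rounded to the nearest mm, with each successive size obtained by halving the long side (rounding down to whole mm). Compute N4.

296 × 419 mm

Let N0's short side be w mm. w · w√2 = 1.99 m² = 1,990,000 mm², so w ≈ 1186.2 mm and w√2 ≈ 1677.6 mm → N0 = 1186 × 1678 mm.
N1: ⌊1678/2⌋ × 1186 = 839 × 1186 mm
N2: ⌊1186/2⌋ × 839 = 593 × 839 mm
N3: ⌊839/2⌋ × 593 = 419 × 593 mm
N4: ⌊593/2⌋ × 419 = 296 × 419 mm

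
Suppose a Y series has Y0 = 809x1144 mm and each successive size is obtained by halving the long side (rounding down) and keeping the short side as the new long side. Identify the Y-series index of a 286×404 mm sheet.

Y3

Y0: 809 × 1144 mm
Y1: 572 × 809 mm
Y2: 404 × 572 mm
Y3: 286 × 404 mm
Y4: 202 × 286 mm
→ matches Y3.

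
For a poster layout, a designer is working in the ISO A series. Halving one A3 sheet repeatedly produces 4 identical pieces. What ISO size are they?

A5

4 = 2^2, so 2 halving steps.
A3 → A4 → … → A5 after 2 steps.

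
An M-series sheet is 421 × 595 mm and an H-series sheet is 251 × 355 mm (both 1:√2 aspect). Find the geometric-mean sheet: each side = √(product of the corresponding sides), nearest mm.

325 × 460 mm

Short side: √(421 · 251) = √105671 ≈ 325.1 → 325 mm
Long side: √(595 · 355) = √211225 ≈ 459.6 → 460 mm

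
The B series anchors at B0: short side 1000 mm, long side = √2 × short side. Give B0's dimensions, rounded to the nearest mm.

1000 × 1414 mm

Short side = 1000 mm; long side = 1000√2 ≈ 1414.2 mm.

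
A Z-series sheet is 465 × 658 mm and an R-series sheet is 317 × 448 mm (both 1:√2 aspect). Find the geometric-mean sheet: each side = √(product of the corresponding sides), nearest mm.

Short side: √(465 · 317) = √147405 ≈ 383.9 → 384 mm
Long side: √(658 · 448) = √294784 ≈ 542.9 → 543 mm

384 × 543 mm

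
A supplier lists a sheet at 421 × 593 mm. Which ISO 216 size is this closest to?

Aspect ratio 593/421 ≈ 1.409 — close to the ISO √2 ≈ 1.414.
In the A-series (A0 area = 1 m²): A2 = 420 × 594 mm.
Off by 2 mm total — nearest standard size.

A2 (420 × 594 mm)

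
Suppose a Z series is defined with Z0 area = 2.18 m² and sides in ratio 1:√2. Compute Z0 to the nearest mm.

1242 × 1756 mm

Let the short side be w mm. Then w · w√2 = 2.18 m² = 2,180,000 mm².
w² = 2,180,000/√2, so w ≈ 1241.6 mm; long side = w√2 ≈ 1755.8 mm.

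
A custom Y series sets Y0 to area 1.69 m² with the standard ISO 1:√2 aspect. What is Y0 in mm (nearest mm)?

1093 × 1546 mm

Let the short side be w mm. Then w · w√2 = 1.69 m² = 1,690,000 mm².
w² = 1,690,000/√2, so w ≈ 1093.2 mm; long side = w√2 ≈ 1546.0 mm.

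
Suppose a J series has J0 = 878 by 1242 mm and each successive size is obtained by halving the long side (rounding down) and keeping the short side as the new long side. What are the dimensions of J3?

J1: ⌊1242/2⌋ × 878 = 621 × 878 mm
J2: ⌊878/2⌋ × 621 = 439 × 621 mm
J3: ⌊621/2⌋ × 439 = 310 × 439 mm

310 × 439 mm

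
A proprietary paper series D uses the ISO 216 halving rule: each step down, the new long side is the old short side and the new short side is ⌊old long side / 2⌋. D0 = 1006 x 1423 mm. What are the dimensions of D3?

355 × 503 mm

D1: ⌊1423/2⌋ × 1006 = 711 × 1006 mm
D2: ⌊1006/2⌋ × 711 = 503 × 711 mm
D3: ⌊711/2⌋ × 503 = 355 × 503 mm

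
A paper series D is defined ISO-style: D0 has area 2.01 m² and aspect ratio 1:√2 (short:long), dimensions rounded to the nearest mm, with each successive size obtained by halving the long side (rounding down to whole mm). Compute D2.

596 × 843 mm

Let D0's short side be w mm. w · w√2 = 2.01 m² = 2,010,000 mm², so w ≈ 1192.2 mm and w√2 ≈ 1686.0 mm → D0 = 1192 × 1686 mm.
D1: ⌊1686/2⌋ × 1192 = 843 × 1192 mm
D2: ⌊1192/2⌋ × 843 = 596 × 843 mm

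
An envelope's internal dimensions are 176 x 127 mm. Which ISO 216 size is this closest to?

B6 (125 × 176 mm)

Aspect ratio 176/127 ≈ 1.386 (ISO target is √2 ≈ 1.414).
In the B-series (B0 = 1000 × 1414 mm): B6 = 125 × 176 mm.
Off by 2 mm total — nearest standard size.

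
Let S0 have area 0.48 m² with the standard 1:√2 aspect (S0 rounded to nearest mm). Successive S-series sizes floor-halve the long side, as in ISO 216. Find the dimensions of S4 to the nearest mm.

145 × 206 mm

Let S0's short side be w mm. w · w√2 = 0.48 m² = 480,000 mm², so w ≈ 582.6 mm and w√2 ≈ 823.9 mm → S0 = 583 × 824 mm.
S1: ⌊824/2⌋ × 583 = 412 × 583 mm
S2: ⌊583/2⌋ × 412 = 291 × 412 mm
S3: ⌊412/2⌋ × 291 = 206 × 291 mm
S4: ⌊291/2⌋ × 206 = 145 × 206 mm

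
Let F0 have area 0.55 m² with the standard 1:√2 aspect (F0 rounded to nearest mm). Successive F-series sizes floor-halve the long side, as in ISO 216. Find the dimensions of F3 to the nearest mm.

Let F0's short side be w mm. w · w√2 = 0.55 m² = 550,000 mm², so w ≈ 623.6 mm and w√2 ≈ 881.9 mm → F0 = 624 × 882 mm.
F1: ⌊882/2⌋ × 624 = 441 × 624 mm
F2: ⌊624/2⌋ × 441 = 312 × 441 mm
F3: ⌊441/2⌋ × 312 = 220 × 312 mm

220 × 312 mm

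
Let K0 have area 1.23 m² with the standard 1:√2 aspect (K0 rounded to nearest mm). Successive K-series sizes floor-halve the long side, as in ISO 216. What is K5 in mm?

164 × 233 mm

Let K0's short side be w mm. w · w√2 = 1.23 m² = 1,230,000 mm², so w ≈ 932.6 mm and w√2 ≈ 1318.9 mm → K0 = 933 × 1319 mm.
K1: ⌊1319/2⌋ × 933 = 659 × 933 mm
K2: ⌊933/2⌋ × 659 = 466 × 659 mm
K3: ⌊659/2⌋ × 466 = 329 × 466 mm
K4: ⌊466/2⌋ × 329 = 233 × 329 mm
K5: ⌊329/2⌋ × 233 = 164 × 233 mm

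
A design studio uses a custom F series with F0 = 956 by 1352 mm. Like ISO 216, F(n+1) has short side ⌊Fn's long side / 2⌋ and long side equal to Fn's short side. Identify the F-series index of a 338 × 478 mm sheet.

F3

F0: 956 × 1352 mm
F1: 676 × 956 mm
F2: 478 × 676 mm
F3: 338 × 478 mm
F4: 239 × 338 mm
→ matches F3.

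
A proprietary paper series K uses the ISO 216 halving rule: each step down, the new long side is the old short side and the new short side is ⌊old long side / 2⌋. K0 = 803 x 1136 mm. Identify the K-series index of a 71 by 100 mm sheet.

K7

K0: 803 × 1136 mm
K1: 568 × 803 mm
K2: 401 × 568 mm
K3: 284 × 401 mm
K4: 200 × 284 mm
K5: 142 × 200 mm
K6: 100 × 142 mm
K7: 71 × 100 mm
K8: 50 × 71 mm
→ matches K7.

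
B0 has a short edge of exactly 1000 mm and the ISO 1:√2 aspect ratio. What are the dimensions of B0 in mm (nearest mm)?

1000 × 1414 mm

Short side = 1000 mm; long side = 1000√2 ≈ 1414.2 mm.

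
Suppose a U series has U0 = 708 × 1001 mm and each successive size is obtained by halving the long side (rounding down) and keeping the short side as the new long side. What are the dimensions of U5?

125 × 177 mm

U1 = 500 × 708 mm (from U0 by 1 halving).
U2: ⌊708/2⌋ × 500 = 354 × 500 mm
U3: ⌊500/2⌋ × 354 = 250 × 354 mm
U4: ⌊354/2⌋ × 250 = 177 × 250 mm
U5: ⌊250/2⌋ × 177 = 125 × 177 mm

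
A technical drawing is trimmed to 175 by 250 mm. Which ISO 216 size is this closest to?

Aspect ratio 250/175 ≈ 1.429 — close to the ISO √2 ≈ 1.414.
In the B-series (B0 = 1000 × 1414 mm): B5 = 176 × 250 mm.
Off by 1 mm total — nearest standard size.

B5 (176 × 250 mm)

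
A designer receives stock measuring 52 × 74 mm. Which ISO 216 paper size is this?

A8 (52 × 74 mm)

Aspect ratio 74/52 ≈ 1.423 — close to the ISO √2 ≈ 1.414.
In the A-series (A0 area = 1 m²): A8 = 52 × 74 mm.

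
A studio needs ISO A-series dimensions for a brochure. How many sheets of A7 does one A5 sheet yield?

A5 = 148 × 210 mm; A7 = 74 × 105 mm.
Each halving step doubles the count; 2 steps from A5 to A7.
2^2 = 4.

4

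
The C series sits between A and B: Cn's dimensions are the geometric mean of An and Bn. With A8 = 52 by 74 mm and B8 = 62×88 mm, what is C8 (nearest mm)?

Short side: √(52 · 62) = √3224 ≈ 56.8 → 57 mm
Long side: √(74 · 88) = √6512 ≈ 80.7 → 81 mm

57 × 81 mm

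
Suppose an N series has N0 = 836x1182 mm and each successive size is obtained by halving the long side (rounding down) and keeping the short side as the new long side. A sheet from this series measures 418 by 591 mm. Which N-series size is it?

N2

N0: 836 × 1182 mm
N1: 591 × 836 mm
N2: 418 × 591 mm
N3: 295 × 418 mm
→ matches N2.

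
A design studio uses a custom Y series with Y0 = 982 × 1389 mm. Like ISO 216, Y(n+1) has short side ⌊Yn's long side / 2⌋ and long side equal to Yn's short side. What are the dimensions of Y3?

347 × 491 mm

Y1 = 694 × 982 mm (from Y0 by 1 halving).
Y2: ⌊982/2⌋ × 694 = 491 × 694 mm
Y3: ⌊694/2⌋ × 491 = 347 × 491 mm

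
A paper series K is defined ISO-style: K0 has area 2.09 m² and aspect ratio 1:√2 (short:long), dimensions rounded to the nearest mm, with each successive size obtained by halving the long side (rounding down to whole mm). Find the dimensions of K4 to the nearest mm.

304 × 429 mm

Let K0's short side be w mm. w · w√2 = 2.09 m² = 2,090,000 mm², so w ≈ 1215.7 mm and w√2 ≈ 1719.2 mm → K0 = 1216 × 1719 mm.
K1: ⌊1719/2⌋ × 1216 = 859 × 1216 mm
K2: ⌊1216/2⌋ × 859 = 608 × 859 mm
K3: ⌊859/2⌋ × 608 = 429 × 608 mm
K4: ⌊608/2⌋ × 429 = 304 × 429 mm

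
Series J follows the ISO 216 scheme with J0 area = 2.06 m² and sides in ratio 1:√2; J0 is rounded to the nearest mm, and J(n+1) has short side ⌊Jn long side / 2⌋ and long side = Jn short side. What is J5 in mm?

Let J0's short side be w mm. w · w√2 = 2.06 m² = 2,060,000 mm², so w ≈ 1206.9 mm and w√2 ≈ 1706.8 mm → J0 = 1207 × 1707 mm.
J1: ⌊1707/2⌋ × 1207 = 853 × 1207 mm
J2: ⌊1207/2⌋ × 853 = 603 × 853 mm
J3: ⌊853/2⌋ × 603 = 426 × 603 mm
J4: ⌊603/2⌋ × 426 = 301 × 426 mm
J5: ⌊426/2⌋ × 301 = 213 × 301 mm

213 × 301 mm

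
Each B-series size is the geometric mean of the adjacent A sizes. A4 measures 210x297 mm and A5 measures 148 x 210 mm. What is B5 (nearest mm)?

176 × 250 mm

Short side: √(210 · 148) = √31080 ≈ 176.3 → 176 mm
Long side: √(297 · 210) = √62370 ≈ 249.7 → 250 mm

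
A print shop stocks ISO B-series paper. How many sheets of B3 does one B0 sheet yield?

Each ISO step halves the sheet: 1 × B0 → 2 × B1 → 4 × B2 → 8 × B3
From B0 to B3 is 3 halving steps: 2^3 = 8.

8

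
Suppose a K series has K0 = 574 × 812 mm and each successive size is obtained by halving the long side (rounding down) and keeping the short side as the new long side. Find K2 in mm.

287 × 406 mm

K1: ⌊812/2⌋ × 574 = 406 × 574 mm
K2: ⌊574/2⌋ × 406 = 287 × 406 mm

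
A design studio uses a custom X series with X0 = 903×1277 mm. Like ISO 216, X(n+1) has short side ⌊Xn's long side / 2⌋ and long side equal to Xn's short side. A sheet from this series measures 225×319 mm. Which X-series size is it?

X0: 903 × 1277 mm
X1: 638 × 903 mm
X2: 451 × 638 mm
X3: 319 × 451 mm
X4: 225 × 319 mm
X5: 159 × 225 mm
→ matches X4.

X4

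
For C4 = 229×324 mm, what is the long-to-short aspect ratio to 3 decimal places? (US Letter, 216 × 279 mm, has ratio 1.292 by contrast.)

324 / 229 = 1.415
Matches √2 ≈ 1.414 — the ISO 216 defining ratio.

1.415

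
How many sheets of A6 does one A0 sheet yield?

Each ISO step halves the sheet: 1 × A0 → 2 × A1 → 4 × A2 → 8 × A3 → …
From A0 to A6 is 6 halving steps: 2^6 = 64.

64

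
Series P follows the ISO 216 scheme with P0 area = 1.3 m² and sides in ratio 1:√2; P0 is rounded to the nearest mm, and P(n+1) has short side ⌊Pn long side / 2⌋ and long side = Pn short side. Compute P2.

479 × 678 mm

Let P0's short side be w mm. w · w√2 = 1.3 m² = 1,300,000 mm², so w ≈ 958.8 mm and w√2 ≈ 1355.9 mm → P0 = 959 × 1356 mm.
P1: ⌊1356/2⌋ × 959 = 678 × 959 mm
P2: ⌊959/2⌋ × 678 = 479 × 678 mm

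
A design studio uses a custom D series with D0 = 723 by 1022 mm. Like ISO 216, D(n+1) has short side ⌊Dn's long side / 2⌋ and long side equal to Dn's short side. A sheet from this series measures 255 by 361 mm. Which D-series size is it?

D3

D0: 723 × 1022 mm
D1: 511 × 723 mm
D2: 361 × 511 mm
D3: 255 × 361 mm
D4: 180 × 255 mm
→ matches D3.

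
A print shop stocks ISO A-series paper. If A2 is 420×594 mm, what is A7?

74 × 105 mm

A3: ⌊594/2⌋ × 420 = 297 × 420 mm
A4: ⌊420/2⌋ × 297 = 210 × 297 mm
A5: ⌊297/2⌋ × 210 = 148 × 210 mm
A6: ⌊210/2⌋ × 148 = 105 × 148 mm
A7: ⌊148/2⌋ × 105 = 74 × 105 mm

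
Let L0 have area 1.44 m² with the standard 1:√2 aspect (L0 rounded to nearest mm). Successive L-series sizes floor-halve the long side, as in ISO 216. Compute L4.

Let L0's short side be w mm. w · w√2 = 1.44 m² = 1,440,000 mm², so w ≈ 1009.1 mm and w√2 ≈ 1427.0 mm → L0 = 1009 × 1427 mm.
L1: ⌊1427/2⌋ × 1009 = 713 × 1009 mm
L2: ⌊1009/2⌋ × 713 = 504 × 713 mm
L3: ⌊713/2⌋ × 504 = 356 × 504 mm
L4: ⌊504/2⌋ × 356 = 252 × 356 mm

252 × 356 mm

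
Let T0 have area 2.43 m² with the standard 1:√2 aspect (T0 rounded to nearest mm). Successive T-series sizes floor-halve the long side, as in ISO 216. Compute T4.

Let T0's short side be w mm. w · w√2 = 2.43 m² = 2,430,000 mm², so w ≈ 1310.8 mm and w√2 ≈ 1853.8 mm → T0 = 1311 × 1854 mm.
T1: ⌊1854/2⌋ × 1311 = 927 × 1311 mm
T2: ⌊1311/2⌋ × 927 = 655 × 927 mm
T3: ⌊927/2⌋ × 655 = 463 × 655 mm
T4: ⌊655/2⌋ × 463 = 327 × 463 mm

327 × 463 mm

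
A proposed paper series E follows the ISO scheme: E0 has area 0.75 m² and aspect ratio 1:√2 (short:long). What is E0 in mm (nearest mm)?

728 × 1030 mm

Let the short side be w mm. Then w · w√2 = 0.75 m² = 750,000 mm².
w² = 750,000/√2, so w ≈ 728.2 mm; long side = w√2 ≈ 1029.9 mm.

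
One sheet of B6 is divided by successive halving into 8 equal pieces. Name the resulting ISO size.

8 = 2^3, so 3 halving steps.
B6 → B7 → … → B9 after 3 steps.

B9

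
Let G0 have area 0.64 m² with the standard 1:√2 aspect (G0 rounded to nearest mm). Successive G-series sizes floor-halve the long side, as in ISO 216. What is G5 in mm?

Let G0's short side be w mm. w · w√2 = 0.64 m² = 640,000 mm², so w ≈ 672.7 mm and w√2 ≈ 951.4 mm → G0 = 673 × 951 mm.
G1: ⌊951/2⌋ × 673 = 475 × 673 mm
G2: ⌊673/2⌋ × 475 = 336 × 475 mm
G3: ⌊475/2⌋ × 336 = 237 × 336 mm
G4: ⌊336/2⌋ × 237 = 168 × 237 mm
G5: ⌊237/2⌋ × 168 = 118 × 168 mm

118 × 168 mm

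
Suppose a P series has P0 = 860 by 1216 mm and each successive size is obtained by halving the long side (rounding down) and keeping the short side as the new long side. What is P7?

P1 = 608 × 860 mm (from P0 by 1 halving).
P2: ⌊860/2⌋ × 608 = 430 × 608 mm
P3: ⌊608/2⌋ × 430 = 304 × 430 mm
P4: ⌊430/2⌋ × 304 = 215 × 304 mm
P5: ⌊304/2⌋ × 215 = 152 × 215 mm
P6: ⌊215/2⌋ × 152 = 107 × 152 mm
P7: ⌊152/2⌋ × 107 = 76 × 107 mm

76 × 107 mm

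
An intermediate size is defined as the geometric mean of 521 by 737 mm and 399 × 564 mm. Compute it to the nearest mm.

Short side: √(521 · 399) = √207879 ≈ 455.9 → 456 mm
Long side: √(737 · 564) = √415668 ≈ 644.7 → 645 mm

456 × 645 mm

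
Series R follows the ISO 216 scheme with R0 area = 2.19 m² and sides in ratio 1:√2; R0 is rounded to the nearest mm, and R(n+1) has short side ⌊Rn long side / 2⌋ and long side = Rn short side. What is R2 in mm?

Let R0's short side be w mm. w · w√2 = 2.19 m² = 2,190,000 mm², so w ≈ 1244.4 mm and w√2 ≈ 1759.9 mm → R0 = 1244 × 1760 mm.
R1: ⌊1760/2⌋ × 1244 = 880 × 1244 mm
R2: ⌊1244/2⌋ × 880 = 622 × 880 mm

622 × 880 mm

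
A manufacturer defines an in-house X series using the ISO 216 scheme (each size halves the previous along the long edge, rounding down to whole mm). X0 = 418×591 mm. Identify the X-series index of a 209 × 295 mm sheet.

X2

X0: 418 × 591 mm
X1: 295 × 418 mm
X2: 209 × 295 mm
X3: 147 × 209 mm
→ matches X2.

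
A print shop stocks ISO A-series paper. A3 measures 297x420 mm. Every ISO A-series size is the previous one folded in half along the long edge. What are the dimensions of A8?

A4: ⌊420/2⌋ × 297 = 210 × 297 mm
A5: ⌊297/2⌋ × 210 = 148 × 210 mm
A6: ⌊210/2⌋ × 148 = 105 × 148 mm
A7: ⌊148/2⌋ × 105 = 74 × 105 mm
A8: ⌊105/2⌋ × 74 = 52 × 74 mm

52 × 74 mm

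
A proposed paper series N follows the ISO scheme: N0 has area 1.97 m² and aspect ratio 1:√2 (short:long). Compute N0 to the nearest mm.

Let the short side be w mm. Then w · w√2 = 1.97 m² = 1,970,000 mm².
w² = 1,970,000/√2, so w ≈ 1180.3 mm; long side = w√2 ≈ 1669.1 mm.

1180 × 1669 mm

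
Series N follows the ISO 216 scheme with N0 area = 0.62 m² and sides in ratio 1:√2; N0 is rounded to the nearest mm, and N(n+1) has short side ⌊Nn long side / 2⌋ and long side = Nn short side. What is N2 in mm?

331 × 468 mm

Let N0's short side be w mm. w · w√2 = 0.62 m² = 620,000 mm², so w ≈ 662.1 mm and w√2 ≈ 936.4 mm → N0 = 662 × 936 mm.
N1: ⌊936/2⌋ × 662 = 468 × 662 mm
N2: ⌊662/2⌋ × 468 = 331 × 468 mm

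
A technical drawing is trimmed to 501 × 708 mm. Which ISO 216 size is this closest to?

B2 (500 × 707 mm)

Aspect ratio 708/501 ≈ 1.413 — close to the ISO √2 ≈ 1.414.
In the B-series (B0 = 1000 × 1414 mm): B2 = 500 × 707 mm.
Off by 2 mm total — nearest standard size.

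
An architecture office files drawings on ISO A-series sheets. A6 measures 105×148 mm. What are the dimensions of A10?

26 × 37 mm

A7: ⌊148/2⌋ × 105 = 74 × 105 mm
A8: ⌊105/2⌋ × 74 = 52 × 74 mm
A9: ⌊74/2⌋ × 52 = 37 × 52 mm
A10: ⌊52/2⌋ × 37 = 26 × 37 mm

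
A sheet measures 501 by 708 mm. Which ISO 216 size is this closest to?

Aspect ratio 708/501 ≈ 1.413 — close to the ISO √2 ≈ 1.414.
In the B-series (B0 = 1000 × 1414 mm): B2 = 500 × 707 mm.
Off by 2 mm total — nearest standard size.

B2 (500 × 707 mm)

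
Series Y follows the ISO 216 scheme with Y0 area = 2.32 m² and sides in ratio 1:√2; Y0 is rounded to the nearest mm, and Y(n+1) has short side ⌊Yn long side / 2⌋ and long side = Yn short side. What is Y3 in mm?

Let Y0's short side be w mm. w · w√2 = 2.32 m² = 2,320,000 mm², so w ≈ 1280.8 mm and w√2 ≈ 1811.3 mm → Y0 = 1281 × 1811 mm.
Y1: ⌊1811/2⌋ × 1281 = 905 × 1281 mm
Y2: ⌊1281/2⌋ × 905 = 640 × 905 mm
Y3: ⌊905/2⌋ × 640 = 452 × 640 mm

452 × 640 mm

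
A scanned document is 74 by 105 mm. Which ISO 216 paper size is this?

Aspect ratio 105/74 ≈ 1.419 — close to the ISO √2 ≈ 1.414.
In the A-series (A0 area = 1 m²): A7 = 74 × 105 mm.

A7 (74 × 105 mm)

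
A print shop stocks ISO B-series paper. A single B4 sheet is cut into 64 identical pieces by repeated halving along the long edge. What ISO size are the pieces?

64 = 2^6, so 6 halving steps.
B4 → B5 → … → B10 after 6 steps.

B10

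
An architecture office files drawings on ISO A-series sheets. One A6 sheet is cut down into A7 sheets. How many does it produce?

A6 = 105 × 148 mm; A7 = 74 × 105 mm.
Each halving step doubles the count; 1 step from A6 to A7.
2^1 = 2.

2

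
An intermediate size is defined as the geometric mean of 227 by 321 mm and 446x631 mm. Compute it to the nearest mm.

318 × 450 mm

Short side: √(227 · 446) = √101242 ≈ 318.2 → 318 mm
Long side: √(321 · 631) = √202551 ≈ 450.1 → 450 mm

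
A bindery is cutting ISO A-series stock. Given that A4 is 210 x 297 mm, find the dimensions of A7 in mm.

74 × 105 mm

A5: ⌊297/2⌋ × 210 = 148 × 210 mm
A6: ⌊210/2⌋ × 148 = 105 × 148 mm
A7: ⌊148/2⌋ × 105 = 74 × 105 mm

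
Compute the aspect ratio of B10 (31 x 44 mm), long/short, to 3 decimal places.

1.419

44 / 31 = 1.419
ISO 216 targets √2 ≈ 1.414; the +0.005 deviation is from mm rounding.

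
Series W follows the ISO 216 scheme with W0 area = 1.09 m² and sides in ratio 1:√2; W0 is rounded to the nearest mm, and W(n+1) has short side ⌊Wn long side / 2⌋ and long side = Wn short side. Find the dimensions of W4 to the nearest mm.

219 × 310 mm

Let W0's short side be w mm. w · w√2 = 1.09 m² = 1,090,000 mm², so w ≈ 877.9 mm and w√2 ≈ 1241.6 mm → W0 = 878 × 1242 mm.
W1: ⌊1242/2⌋ × 878 = 621 × 878 mm
W2: ⌊878/2⌋ × 621 = 439 × 621 mm
W3: ⌊621/2⌋ × 439 = 310 × 439 mm
W4: ⌊439/2⌋ × 310 = 219 × 310 mm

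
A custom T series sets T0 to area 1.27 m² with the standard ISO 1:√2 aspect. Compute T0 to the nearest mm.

Let the short side be w mm. Then w · w√2 = 1.27 m² = 1,270,000 mm².
w² = 1,270,000/√2, so w ≈ 947.6 mm; long side = w√2 ≈ 1340.2 mm.

948 × 1340 mm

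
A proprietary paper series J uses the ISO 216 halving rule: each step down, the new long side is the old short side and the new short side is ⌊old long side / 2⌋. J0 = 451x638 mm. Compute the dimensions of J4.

112 × 159 mm

J1: ⌊638/2⌋ × 451 = 319 × 451 mm
J2: ⌊451/2⌋ × 319 = 225 × 319 mm
J3: ⌊319/2⌋ × 225 = 159 × 225 mm
J4: ⌊225/2⌋ × 159 = 112 × 159 mm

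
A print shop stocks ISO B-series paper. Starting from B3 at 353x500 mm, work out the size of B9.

B4: ⌊500/2⌋ × 353 = 250 × 353 mm
B5: ⌊353/2⌋ × 250 = 176 × 250 mm
B6: ⌊250/2⌋ × 176 = 125 × 176 mm
B7: ⌊176/2⌋ × 125 = 88 × 125 mm
B8: ⌊125/2⌋ × 88 = 62 × 88 mm
B9: ⌊88/2⌋ × 62 = 44 × 62 mm

44 × 62 mm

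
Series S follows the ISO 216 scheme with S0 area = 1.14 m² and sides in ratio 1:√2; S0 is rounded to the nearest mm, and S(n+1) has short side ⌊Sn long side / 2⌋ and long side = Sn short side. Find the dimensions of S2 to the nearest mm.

Let S0's short side be w mm. w · w√2 = 1.14 m² = 1,140,000 mm², so w ≈ 897.8 mm and w√2 ≈ 1269.7 mm → S0 = 898 × 1270 mm.
S1: ⌊1270/2⌋ × 898 = 635 × 898 mm
S2: ⌊898/2⌋ × 635 = 449 × 635 mm

449 × 635 mm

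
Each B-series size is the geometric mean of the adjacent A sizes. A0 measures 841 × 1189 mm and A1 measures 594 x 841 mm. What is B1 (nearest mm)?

707 × 1000 mm

Short side: √(841 · 594) = √499554 ≈ 706.8 → 707 mm
Long side: √(1189 · 841) = √999949 ≈ 1000.0 → 1000 mm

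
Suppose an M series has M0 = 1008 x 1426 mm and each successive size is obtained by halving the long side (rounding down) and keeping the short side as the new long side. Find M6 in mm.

M1 = 713 × 1008 mm (from M0 by 1 halving).
M2: ⌊1008/2⌋ × 713 = 504 × 713 mm
M3: ⌊713/2⌋ × 504 = 356 × 504 mm
M4: ⌊504/2⌋ × 356 = 252 × 356 mm
M5: ⌊356/2⌋ × 252 = 178 × 252 mm
M6: ⌊252/2⌋ × 178 = 126 × 178 mm

126 × 178 mm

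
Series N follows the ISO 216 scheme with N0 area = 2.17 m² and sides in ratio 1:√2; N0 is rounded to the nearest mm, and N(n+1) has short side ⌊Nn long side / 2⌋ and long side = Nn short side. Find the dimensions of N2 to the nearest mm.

Let N0's short side be w mm. w · w√2 = 2.17 m² = 2,170,000 mm², so w ≈ 1238.7 mm and w√2 ≈ 1751.8 mm → N0 = 1239 × 1752 mm.
N1: ⌊1752/2⌋ × 1239 = 876 × 1239 mm
N2: ⌊1239/2⌋ × 876 = 619 × 876 mm

619 × 876 mm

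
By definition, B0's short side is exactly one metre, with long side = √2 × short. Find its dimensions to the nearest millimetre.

1000 × 1414 mm

Short side = 1000 mm; long side = 1000√2 ≈ 1414.2 mm.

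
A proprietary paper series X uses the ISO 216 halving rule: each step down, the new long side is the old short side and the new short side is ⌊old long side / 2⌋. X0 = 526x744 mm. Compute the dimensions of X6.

X1: ⌊744/2⌋ × 526 = 372 × 526 mm
X2: ⌊526/2⌋ × 372 = 263 × 372 mm
X3: ⌊372/2⌋ × 263 = 186 × 263 mm
X4: ⌊263/2⌋ × 186 = 131 × 186 mm
X5: ⌊186/2⌋ × 131 = 93 × 131 mm
X6: ⌊131/2⌋ × 93 = 65 × 93 mm

65 × 93 mm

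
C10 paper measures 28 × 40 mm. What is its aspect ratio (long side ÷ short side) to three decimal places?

1.429

40 / 28 = 1.429
ISO 216 targets √2 ≈ 1.414; the +0.014 deviation is from mm rounding.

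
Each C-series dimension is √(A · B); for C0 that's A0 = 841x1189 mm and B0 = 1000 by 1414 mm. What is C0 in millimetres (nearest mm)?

917 × 1297 mm

Short: √(841 · 1000) = √841000 ≈ 917.1 mm.
Long: √(1189 · 1414) = √1681246 ≈ 1296.6 mm.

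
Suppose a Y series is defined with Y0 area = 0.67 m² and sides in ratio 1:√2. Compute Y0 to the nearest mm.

688 × 973 mm

Let the short side be w mm. Then w · w√2 = 0.67 m² = 670,000 mm².
w² = 670,000/√2, so w ≈ 688.3 mm; long side = w√2 ≈ 973.4 mm.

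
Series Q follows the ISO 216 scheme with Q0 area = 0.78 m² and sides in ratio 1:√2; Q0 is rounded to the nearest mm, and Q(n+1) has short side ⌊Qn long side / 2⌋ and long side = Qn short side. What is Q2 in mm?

371 × 525 mm

Let Q0's short side be w mm. w · w√2 = 0.78 m² = 780,000 mm², so w ≈ 742.7 mm and w√2 ≈ 1050.3 mm → Q0 = 743 × 1050 mm.
Q1: ⌊1050/2⌋ × 743 = 525 × 743 mm
Q2: ⌊743/2⌋ × 525 = 371 × 525 mm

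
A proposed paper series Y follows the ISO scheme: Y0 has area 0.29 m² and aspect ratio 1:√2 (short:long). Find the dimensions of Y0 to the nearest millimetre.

Let the short side be w mm. Then w · w√2 = 0.29 m² = 290,000 mm².
w² = 290,000/√2, so w ≈ 452.8 mm; long side = w√2 ≈ 640.4 mm.

453 × 640 mm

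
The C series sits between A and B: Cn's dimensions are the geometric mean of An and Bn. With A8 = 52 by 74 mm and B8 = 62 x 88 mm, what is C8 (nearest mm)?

57 × 81 mm

Short side: √(52 · 62) = √3224 ≈ 56.8 → 57 mm
Long side: √(74 · 88) = √6512 ≈ 80.7 → 81 mm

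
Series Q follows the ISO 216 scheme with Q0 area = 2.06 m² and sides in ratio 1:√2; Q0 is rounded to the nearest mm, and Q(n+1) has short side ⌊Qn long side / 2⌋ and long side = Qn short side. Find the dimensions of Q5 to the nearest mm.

213 × 301 mm

Let Q0's short side be w mm. w · w√2 = 2.06 m² = 2,060,000 mm², so w ≈ 1206.9 mm and w√2 ≈ 1706.8 mm → Q0 = 1207 × 1707 mm.
Q1: ⌊1707/2⌋ × 1207 = 853 × 1207 mm
Q2: ⌊1207/2⌋ × 853 = 603 × 853 mm
Q3: ⌊853/2⌋ × 603 = 426 × 603 mm
Q4: ⌊603/2⌋ × 426 = 301 × 426 mm
Q5: ⌊426/2⌋ × 301 = 213 × 301 mm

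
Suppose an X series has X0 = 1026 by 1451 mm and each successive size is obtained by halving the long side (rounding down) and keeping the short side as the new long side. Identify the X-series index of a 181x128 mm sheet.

X0: 1026 × 1451 mm
X1: 725 × 1026 mm
X2: 513 × 725 mm
X3: 362 × 513 mm
X4: 256 × 362 mm
X5: 181 × 256 mm
X6: 128 × 181 mm
X7: 90 × 128 mm
→ matches X6.

X6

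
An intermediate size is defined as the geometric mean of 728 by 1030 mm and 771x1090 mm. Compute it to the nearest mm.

Short side: √(728 · 771) = √561288 ≈ 749.2 → 749 mm
Long side: √(1030 · 1090) = √1122700 ≈ 1059.6 → 1060 mm

749 × 1060 mm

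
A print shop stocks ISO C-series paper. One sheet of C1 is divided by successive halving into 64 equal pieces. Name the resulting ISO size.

C7

64 = 2^6, so 6 halving steps.
C1 → C2 → … → C7 after 6 steps.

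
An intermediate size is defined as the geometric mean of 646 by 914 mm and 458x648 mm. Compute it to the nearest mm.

544 × 770 mm

Short side: √(646 · 458) = √295868 ≈ 543.9 → 544 mm
Long side: √(914 · 648) = √592272 ≈ 769.6 → 770 mm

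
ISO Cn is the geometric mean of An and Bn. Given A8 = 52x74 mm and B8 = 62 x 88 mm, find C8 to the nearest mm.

57 × 81 mm

Short side: √(52 · 62) = √3224 ≈ 56.8 → 57 mm
Long side: √(74 · 88) = √6512 ≈ 80.7 → 81 mm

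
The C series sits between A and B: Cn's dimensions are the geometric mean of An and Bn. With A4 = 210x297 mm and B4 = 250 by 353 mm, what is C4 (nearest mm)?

Short side: √(210 · 250) = √52500 ≈ 229.1 → 229 mm
Long side: √(297 · 353) = √104841 ≈ 323.8 → 324 mm

229 × 324 mm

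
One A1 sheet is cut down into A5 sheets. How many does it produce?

Each ISO step halves the sheet: 1 × A1 → 2 × A2 → 4 × A3 → 8 × A4 → …
From A1 to A5 is 4 halving steps: 2^4 = 16.

16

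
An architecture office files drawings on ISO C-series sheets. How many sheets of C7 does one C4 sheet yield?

C4 = 229 × 324 mm; C7 = 81 × 114 mm.
Each halving step doubles the count; 3 steps from C4 to C7.
2^3 = 8.

8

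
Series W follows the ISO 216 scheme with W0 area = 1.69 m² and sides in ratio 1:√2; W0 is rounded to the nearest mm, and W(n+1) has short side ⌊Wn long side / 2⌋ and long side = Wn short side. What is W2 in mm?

546 × 773 mm

Let W0's short side be w mm. w · w√2 = 1.69 m² = 1,690,000 mm², so w ≈ 1093.2 mm and w√2 ≈ 1546.0 mm → W0 = 1093 × 1546 mm.
W1: ⌊1546/2⌋ × 1093 = 773 × 1093 mm
W2: ⌊1093/2⌋ × 773 = 546 × 773 mm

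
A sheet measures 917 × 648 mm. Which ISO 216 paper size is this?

C1 (648 × 917 mm)

Aspect ratio 917/648 ≈ 1.415 — close to the ISO √2 ≈ 1.414.
In the C-series (envelope sizes, between A and B): C1 = 648 × 917 mm.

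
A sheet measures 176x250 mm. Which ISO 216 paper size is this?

Aspect ratio 250/176 ≈ 1.420 — close to the ISO √2 ≈ 1.414.
In the B-series (B0 = 1000 × 1414 mm): B5 = 176 × 250 mm.

B5 (176 × 250 mm)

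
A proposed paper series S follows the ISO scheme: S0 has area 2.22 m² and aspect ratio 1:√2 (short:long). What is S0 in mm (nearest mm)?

Let the short side be w mm. Then w · w√2 = 2.22 m² = 2,220,000 mm².
w² = 2,220,000/√2, so w ≈ 1252.9 mm; long side = w√2 ≈ 1771.9 mm.

1253 × 1772 mm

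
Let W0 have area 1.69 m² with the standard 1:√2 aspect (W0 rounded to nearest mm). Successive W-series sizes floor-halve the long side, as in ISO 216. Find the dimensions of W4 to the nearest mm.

Let W0's short side be w mm. w · w√2 = 1.69 m² = 1,690,000 mm², so w ≈ 1093.2 mm and w√2 ≈ 1546.0 mm → W0 = 1093 × 1546 mm.
W1: ⌊1546/2⌋ × 1093 = 773 × 1093 mm
W2: ⌊1093/2⌋ × 773 = 546 × 773 mm
W3: ⌊773/2⌋ × 546 = 386 × 546 mm
W4: ⌊546/2⌋ × 386 = 273 × 386 mm

273 × 386 mm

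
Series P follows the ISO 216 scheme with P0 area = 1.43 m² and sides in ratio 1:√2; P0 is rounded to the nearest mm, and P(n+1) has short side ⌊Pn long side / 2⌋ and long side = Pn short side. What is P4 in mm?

251 × 355 mm

Let P0's short side be w mm. w · w√2 = 1.43 m² = 1,430,000 mm², so w ≈ 1005.6 mm and w√2 ≈ 1422.1 mm → P0 = 1006 × 1422 mm.
P1: ⌊1422/2⌋ × 1006 = 711 × 1006 mm
P2: ⌊1006/2⌋ × 711 = 503 × 711 mm
P3: ⌊711/2⌋ × 503 = 355 × 503 mm
P4: ⌊503/2⌋ × 355 = 251 × 355 mm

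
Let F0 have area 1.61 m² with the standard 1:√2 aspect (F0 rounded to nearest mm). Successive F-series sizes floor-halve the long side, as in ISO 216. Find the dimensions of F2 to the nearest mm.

Let F0's short side be w mm. w · w√2 = 1.61 m² = 1,610,000 mm², so w ≈ 1067.0 mm and w√2 ≈ 1508.9 mm → F0 = 1067 × 1509 mm.
F1: ⌊1509/2⌋ × 1067 = 754 × 1067 mm
F2: ⌊1067/2⌋ × 754 = 533 × 754 mm

533 × 754 mm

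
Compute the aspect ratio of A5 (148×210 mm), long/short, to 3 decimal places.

1.419

210 / 148 = 1.419
ISO 216 targets √2 ≈ 1.414; the +0.005 deviation is from mm rounding.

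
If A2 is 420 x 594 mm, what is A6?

105 × 148 mm

A3: ⌊594/2⌋ × 420 = 297 × 420 mm
A4: ⌊420/2⌋ × 297 = 210 × 297 mm
A5: ⌊297/2⌋ × 210 = 148 × 210 mm
A6: ⌊210/2⌋ × 148 = 105 × 148 mm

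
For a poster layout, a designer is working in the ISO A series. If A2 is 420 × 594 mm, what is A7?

A3: ⌊594/2⌋ × 420 = 297 × 420 mm
A4: ⌊420/2⌋ × 297 = 210 × 297 mm
A5: ⌊297/2⌋ × 210 = 148 × 210 mm
A6: ⌊210/2⌋ × 148 = 105 × 148 mm
A7: ⌊148/2⌋ × 105 = 74 × 105 mm

74 × 105 mm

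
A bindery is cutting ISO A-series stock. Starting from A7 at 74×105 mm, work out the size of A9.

A8: ⌊105/2⌋ × 74 = 52 × 74 mm
A9: ⌊74/2⌋ × 52 = 37 × 52 mm

37 × 52 mm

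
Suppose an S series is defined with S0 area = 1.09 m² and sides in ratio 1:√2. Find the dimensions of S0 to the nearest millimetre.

878 × 1242 mm

Let the short side be w mm. Then w · w√2 = 1.09 m² = 1,090,000 mm².
w² = 1,090,000/√2, so w ≈ 877.9 mm; long side = w√2 ≈ 1241.6 mm.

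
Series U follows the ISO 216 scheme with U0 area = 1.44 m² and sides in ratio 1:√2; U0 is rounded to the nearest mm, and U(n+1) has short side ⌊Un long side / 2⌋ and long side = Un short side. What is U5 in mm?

Let U0's short side be w mm. w · w√2 = 1.44 m² = 1,440,000 mm², so w ≈ 1009.1 mm and w√2 ≈ 1427.0 mm → U0 = 1009 × 1427 mm.
U1: ⌊1427/2⌋ × 1009 = 713 × 1009 mm
U2: ⌊1009/2⌋ × 713 = 504 × 713 mm
U3: ⌊713/2⌋ × 504 = 356 × 504 mm
U4: ⌊504/2⌋ × 356 = 252 × 356 mm
U5: ⌊356/2⌋ × 252 = 178 × 252 mm

178 × 252 mm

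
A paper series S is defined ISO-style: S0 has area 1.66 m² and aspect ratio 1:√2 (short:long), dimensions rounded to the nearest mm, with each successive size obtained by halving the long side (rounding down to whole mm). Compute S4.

Let S0's short side be w mm. w · w√2 = 1.66 m² = 1,660,000 mm², so w ≈ 1083.4 mm and w√2 ≈ 1532.2 mm → S0 = 1083 × 1532 mm.
S1: ⌊1532/2⌋ × 1083 = 766 × 1083 mm
S2: ⌊1083/2⌋ × 766 = 541 × 766 mm
S3: ⌊766/2⌋ × 541 = 383 × 541 mm
S4: ⌊541/2⌋ × 383 = 270 × 383 mm

270 × 383 mm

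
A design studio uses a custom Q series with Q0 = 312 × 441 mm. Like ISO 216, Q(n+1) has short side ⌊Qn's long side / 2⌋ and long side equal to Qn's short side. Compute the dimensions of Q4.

Q1: ⌊441/2⌋ × 312 = 220 × 312 mm
Q2: ⌊312/2⌋ × 220 = 156 × 220 mm
Q3: ⌊220/2⌋ × 156 = 110 × 156 mm
Q4: ⌊156/2⌋ × 110 = 78 × 110 mm

78 × 110 mm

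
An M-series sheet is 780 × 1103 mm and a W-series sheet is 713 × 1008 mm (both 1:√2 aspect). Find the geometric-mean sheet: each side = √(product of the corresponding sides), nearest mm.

Short side: √(780 · 713) = √556140 ≈ 745.7 → 746 mm
Long side: √(1103 · 1008) = √1111824 ≈ 1054.4 → 1054 mm

746 × 1054 mm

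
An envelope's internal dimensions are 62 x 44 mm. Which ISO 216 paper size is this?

B9 (44 × 62 mm)

Aspect ratio 62/44 ≈ 1.409 — close to the ISO √2 ≈ 1.414.
In the B-series (B0 = 1000 × 1414 mm): B9 = 44 × 62 mm.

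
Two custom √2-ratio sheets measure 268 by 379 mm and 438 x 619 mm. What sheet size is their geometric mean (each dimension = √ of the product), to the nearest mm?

343 × 484 mm

Short side: √(268 · 438) = √117384 ≈ 342.6 → 343 mm
Long side: √(379 · 619) = √234601 ≈ 484.4 → 484 mm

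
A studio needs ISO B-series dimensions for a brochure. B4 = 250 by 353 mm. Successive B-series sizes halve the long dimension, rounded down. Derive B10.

31 × 44 mm

B5: ⌊353/2⌋ × 250 = 176 × 250 mm
B6: ⌊250/2⌋ × 176 = 125 × 176 mm
B7: ⌊176/2⌋ × 125 = 88 × 125 mm
B8: ⌊125/2⌋ × 88 = 62 × 88 mm
B9: ⌊88/2⌋ × 62 = 44 × 62 mm
B10: ⌊62/2⌋ × 44 = 31 × 44 mm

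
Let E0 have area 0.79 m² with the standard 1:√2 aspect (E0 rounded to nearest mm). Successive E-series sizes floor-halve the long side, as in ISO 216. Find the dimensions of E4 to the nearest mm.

186 × 264 mm

Let E0's short side be w mm. w · w√2 = 0.79 m² = 790,000 mm², so w ≈ 747.4 mm and w√2 ≈ 1057.0 mm → E0 = 747 × 1057 mm.
E1: ⌊1057/2⌋ × 747 = 528 × 747 mm
E2: ⌊747/2⌋ × 528 = 373 × 528 mm
E3: ⌊528/2⌋ × 373 = 264 × 373 mm
E4: ⌊373/2⌋ × 264 = 186 × 264 mm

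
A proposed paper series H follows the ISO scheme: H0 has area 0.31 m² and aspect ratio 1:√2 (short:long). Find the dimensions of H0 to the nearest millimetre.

Let the short side be w mm. Then w · w√2 = 0.31 m² = 310,000 mm².
w² = 310,000/√2, so w ≈ 468.2 mm; long side = w√2 ≈ 662.1 mm.

468 × 662 mm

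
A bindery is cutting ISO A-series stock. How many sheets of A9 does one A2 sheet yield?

Each ISO step halves the sheet: 1 × A2 → 2 × A3 → 4 × A4 → 8 × A5 → …
From A2 to A9 is 7 halving steps: 2^7 = 128.

128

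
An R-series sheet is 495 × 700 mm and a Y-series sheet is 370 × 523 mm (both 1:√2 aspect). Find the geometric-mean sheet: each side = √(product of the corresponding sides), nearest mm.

428 × 605 mm

Short side: √(495 · 370) = √183150 ≈ 428.0 → 428 mm
Long side: √(700 · 523) = √366100 ≈ 605.1 → 605 mm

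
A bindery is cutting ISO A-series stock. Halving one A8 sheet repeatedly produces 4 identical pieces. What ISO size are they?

A10

4 = 2^2, so 2 halving steps.
A8 → A9 → … → A10 after 2 steps.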